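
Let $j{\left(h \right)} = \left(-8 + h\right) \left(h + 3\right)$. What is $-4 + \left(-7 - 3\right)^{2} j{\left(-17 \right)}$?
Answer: $34996$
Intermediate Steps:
$j{\left(h \right)} = \left(-8 + h\right) \left(3 + h\right)$
$-4 + \left(-7 - 3\right)^{2} j{\left(-17 \right)} = -4 + \left(-7 - 3\right)^{2} \left(-24 + \left(-17\right)^{2} - -85\right) = -4 + \left(-10\right)^{2} \left(-24 + 289 + 85\right) = -4 + 100 \cdot 350 = -4 + 35000 = 34996$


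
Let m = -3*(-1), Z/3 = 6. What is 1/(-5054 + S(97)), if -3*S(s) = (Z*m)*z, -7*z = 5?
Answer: -7/35288 ≈ -0.00019837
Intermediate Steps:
Z = 18 (Z = 3*6 = 18)
m = 3
z = -5/7 (z = -⅐*5 = -5/7 ≈ -0.71429)
S(s) = 90/7 (S(s) = -18*3*(-5)/(3*7) = -18*(-5)/7 = -⅓*(-270/7) = 90/7)
1/(-5054 + S(97)) = 1/(-5054 + 90/7) = 1/(-35288/7) = -7/35288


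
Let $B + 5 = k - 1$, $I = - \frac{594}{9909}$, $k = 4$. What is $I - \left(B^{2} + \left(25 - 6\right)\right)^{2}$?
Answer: $- \frac{194165}{367} \approx -529.06$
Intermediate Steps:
$I = - \frac{22}{367}$ ($I = \left(-594\right) \frac{1}{9909} = - \frac{22}{367} \approx -0.059946$)
$B = -2$ ($B = -5 + \left(4 - 1\right) = -5 + 3 = -2$)
$I - \left(B^{2} + \left(25 - 6\right)\right)^{2} = - \frac{22}{367} - \left(\left(-2\right)^{2} + \left(25 - 6\right)\right)^{2} = - \frac{22}{367} - \left(4 + \left(25 - 6\right)\right)^{2} = - \frac{22}{367} - \left(4 + 19\right)^{2} = - \frac{22}{367} - 23^{2} = - \frac{22}{367} - 529 = - \frac{194165}{367}$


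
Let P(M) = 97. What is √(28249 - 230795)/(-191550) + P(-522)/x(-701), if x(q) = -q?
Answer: 97/701 - I*√202546/191550 ≈ 0.13837 - 0.0023495*I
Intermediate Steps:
√(28249 - 230795)/(-191550) + P(-522)/x(-701) = √(28249 - 230795)/(-191550) + 97/((-1*(-701))) = √(-202546)*(-1/191550) + 97/701 = (I*√202546)*(-1/191550) + 97*(1/701) = -I*√202546/191550 + 97/701 = 97/701 - I*√202546/191550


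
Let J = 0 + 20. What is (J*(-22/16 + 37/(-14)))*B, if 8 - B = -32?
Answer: -22500/7 ≈ -3214.3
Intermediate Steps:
B = 40 (B = 8 - 1*(-32) = 8 + 32 = 40)
J = 20
(J*(-22/16 + 37/(-14)))*B = (20*(-22/16 + 37/(-14)))*40 = (20*(-22*1/16 + 37*(-1/14)))*40 = (20*(-11/8 - 37/14))*40 = (20*(-225/56))*40 = -1125/14*40 = -22500/7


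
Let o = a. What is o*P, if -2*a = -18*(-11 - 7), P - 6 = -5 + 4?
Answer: -810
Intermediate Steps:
P = 5 (P = 6 + (-5 + 4) = 6 - 1 = 5)
a = -162 (a = -(-9)*(-11 - 7) = -(-9)*(-18) = -½*324 = -162)
o = -162
o*P = -162*5 = -810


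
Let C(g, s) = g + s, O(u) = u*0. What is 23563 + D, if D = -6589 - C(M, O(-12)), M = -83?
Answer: 17057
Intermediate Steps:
O(u) = 0
D = -6506 (D = -6589 - (-83 + 0) = -6589 - 1*(-83) = -6589 + 83 = -6506)
23563 + D = 23563 - 6506 = 17057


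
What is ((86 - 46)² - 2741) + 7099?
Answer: 5958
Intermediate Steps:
((86 - 46)² - 2741) + 7099 = (40² - 2741) + 7099 = (1600 - 2741) + 7099 = -1141 + 7099 = 5958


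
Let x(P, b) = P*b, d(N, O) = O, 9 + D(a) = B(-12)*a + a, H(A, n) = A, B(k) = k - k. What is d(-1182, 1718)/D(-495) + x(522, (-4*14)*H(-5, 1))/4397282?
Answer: -1870216459/554057532 ≈ -3.3755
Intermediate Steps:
B(k) = 0
D(a) = -9 + a (D(a) = -9 + (0*a + a) = -9 + (0 + a) = -9 + a)
d(-1182, 1718)/D(-495) + x(522, (-4*14)*H(-5, 1))/4397282 = 1718/(-9 - 495) + (522*(-4*14*(-5)))/4397282 = 1718/(-504) + (522*(-56*(-5)))*(1/4397282) = 1718*(-1/504) + (522*280)*(1/4397282) = -859/252 + 146160*(1/4397282) = -859/252 + 73080/2198641 = -1870216459/554057532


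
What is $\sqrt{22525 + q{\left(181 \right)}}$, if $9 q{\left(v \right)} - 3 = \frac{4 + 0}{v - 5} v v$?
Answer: $\frac{\sqrt{98480723}}{66} \approx 150.36$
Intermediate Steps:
$q{\left(v \right)} = \frac{1}{3} + \frac{4 v^{2}}{9 \left(-5 + v\right)}$ ($q{\left(v \right)} = \frac{1}{3} + \frac{\frac{4 + 0}{v - 5} v v}{9} = \frac{1}{3} + \frac{\frac{4}{-5 + v} v v}{9} = \frac{1}{3} + \frac{\frac{4 v}{-5 + v} v}{9} = \frac{1}{3} + \frac{4 v^{2} \frac{1}{-5 + v}}{9} = \frac{1}{3} + \frac{4 v^{2}}{9 \left(-5 + v\right)}$)
$\sqrt{22525 + q{\left(181 \right)}} = \sqrt{22525 + \frac{-15 + 3 \cdot 181 + 4 \cdot 181^{2}}{9 \left(-5 + 181\right)}} = \sqrt{22525 + \frac{-15 + 543 + 4 \cdot 32761}{9 \cdot 176}} = \sqrt{22525 + \frac{1}{9} \cdot \frac{1}{176} \left(-15 + 543 + 131044\right)} = \sqrt{22525 + \frac{1}{9} \cdot \frac{1}{176} \cdot 131572} = \sqrt{22525 + \frac{32893}{396}} = \sqrt{\frac{8952793}{396}} = \frac{\sqrt{98480723}}{66}$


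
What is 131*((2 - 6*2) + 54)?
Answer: 5764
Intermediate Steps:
131*((2 - 6*2) + 54) = 131*((2 - 12) + 54) = 131*(-10 + 54) = 131*44 = 5764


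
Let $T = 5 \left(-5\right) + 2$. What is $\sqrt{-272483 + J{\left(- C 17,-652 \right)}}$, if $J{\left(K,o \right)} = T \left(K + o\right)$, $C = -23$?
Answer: $4 i \sqrt{16655} \approx 516.22 i$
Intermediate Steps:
$T = -23$ ($T = -25 + 2 = -23$)
$J{\left(K,o \right)} = - 23 K - 23 o$ ($J{\left(K,o \right)} = - 23 \left(K + o\right) = - 23 K - 23 o$)
$\sqrt{-272483 + J{\left(- C 17,-652 \right)}} = \sqrt{-272483 - \left(-14996 + 23 \left(- \left(-23\right) 17\right)\right)} = \sqrt{-272483 + \left(- 23 \left(\left(-1\right) \left(-391\right)\right) + 14996\right)} = \sqrt{-272483 + \left(\left(-23\right) 391 + 14996\right)} = \sqrt{-272483 + \left(-8993 + 14996\right)} = \sqrt{-272483 + 6003} = \sqrt{-266480} = 4 i \sqrt{16655}$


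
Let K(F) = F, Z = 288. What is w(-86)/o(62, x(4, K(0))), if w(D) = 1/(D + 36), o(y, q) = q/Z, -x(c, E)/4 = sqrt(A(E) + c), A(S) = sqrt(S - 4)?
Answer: 18*sqrt(2)/(25*sqrt(2 + I)) ≈ 0.66272 - 0.15645*I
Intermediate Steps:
A(S) = sqrt(-4 + S)
x(c, E) = -4*sqrt(c + sqrt(-4 + E)) (x(c, E) = -4*sqrt(sqrt(-4 + E) + c) = -4*sqrt(c + sqrt(-4 + E)))
o(y, q) = q/288
w(D) = 1/(36 + D)
w(-86)/o(62, x(4, K(0))) = 1/((36 - 86)*(((-4*sqrt(4 + sqrt(-4 + 0)))/288))) = 1/((-50)*(((-4*sqrt(4 + sqrt(-4)))/288))) = -(-72/sqrt(4 + 2*I))/50 = -(-36)/(25*sqrt(4 + 2*I)) = 36/(25*sqrt(4 + 2*I))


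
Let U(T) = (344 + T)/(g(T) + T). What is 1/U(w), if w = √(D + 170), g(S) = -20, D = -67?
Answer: -6983/118233 + 364*√103/118233 ≈ -0.027816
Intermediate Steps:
w = √103 (w = √(-67 + 170) = √103 ≈ 10.149)
U(T) = (344 + T)/(-20 + T)
1/U(w) = 1/((344 + √103)/(-20 + √103)) = (-20 + √103)/(344 + √103)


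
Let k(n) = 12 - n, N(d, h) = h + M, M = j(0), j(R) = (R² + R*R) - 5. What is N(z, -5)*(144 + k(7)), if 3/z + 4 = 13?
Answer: -1490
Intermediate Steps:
z = ⅓ (z = 3/(-4 + 13) = 3/9 = 3*(⅑) = ⅓ ≈ 0.33333)
j(R) = -5 + 2*R² (j(R) = (R² + R²) - 5 = 2*R² - 5 = -5 + 2*R²)
M = -5 (M = -5 + 2*0² = -5 + 2*0 = -5 + 0 = -5)
N(d, h) = -5 + h (N(d, h) = h - 5 = -5 + h)
N(z, -5)*(144 + k(7)) = (-5 - 5)*(144 + (12 - 1*7)) = -10*(144 + (12 - 7)) = -10*(144 + 5) = -10*149 = -1490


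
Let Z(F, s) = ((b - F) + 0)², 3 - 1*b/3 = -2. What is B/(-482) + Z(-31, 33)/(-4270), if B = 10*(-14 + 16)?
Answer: -276328/514535 ≈ -0.53704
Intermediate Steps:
b = 15 (b = 9 - 3*(-2) = 9 + 6 = 15)
B = 20 (B = 10*2 = 20)
Z(F, s) = (15 - F)² (Z(F, s) = ((15 - F) + 0)² = (15 - F)²)
B/(-482) + Z(-31, 33)/(-4270) = 20/(-482) + (-15 - 31)²/(-4270) = 20*(-1/482) + (-46)²*(-1/4270) = -10/241 + 2116*(-1/4270) = -10/241 - 1058/2135 = -276328/514535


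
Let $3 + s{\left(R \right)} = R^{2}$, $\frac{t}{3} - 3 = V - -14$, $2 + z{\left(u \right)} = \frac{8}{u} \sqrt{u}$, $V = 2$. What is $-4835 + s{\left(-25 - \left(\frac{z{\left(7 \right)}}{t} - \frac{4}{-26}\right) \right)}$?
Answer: $- \frac{16170059947}{3843567} + \frac{42544 \sqrt{7}}{42237} \approx -4204.4$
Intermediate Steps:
$z{\left(u \right)} = -2 + \frac{8}{\sqrt{u}}$ ($z{\left(u \right)} = -2 + \frac{8}{u} \sqrt{u} = -2 + \frac{8}{\sqrt{u}}$)
$t = 57$ ($t = 9 + 3 \left(2 - -14\right) = 9 + 3 \left(2 + 14\right) = 9 + 3 \cdot 16 = 9 + 48 = 57$)
$s{\left(R \right)} = -3 + R^{2}$
$-4835 + s{\left(-25 - \left(\frac{z{\left(7 \right)}}{t} - \frac{4}{-26}\right) \right)} = -4835 - \left(3 - \left(-25 - \left(\frac{-2 + \frac{8}{\sqrt{7}}}{57} - \frac{4}{-26}\right)\right)^{2}\right) = -4835 - \left(3 - \left(-25 - \left(\left(-2 + 8 \frac{\sqrt{7}}{7}\right) \frac{1}{57} - - \frac{2}{13}\right)\right)^{2}\right) = -4835 - \left(3 - \left(-25 - \left(\left(-2 + \frac{8 \sqrt{7}}{7}\right) \frac{1}{57} + \frac{2}{13}\right)\right)^{2}\right) = -4835 - \left(3 - \left(-25 - \left(\left(- \frac{2}{57} + \frac{8 \sqrt{7}}{399}\right) + \frac{2}{13}\right)\right)^{2}\right) = -4835 - \left(3 - \left(-25 - \left(\frac{88}{741} + \frac{8 \sqrt{7}}{399}\right)\right)^{2}\right) = -4835 - \left(3 - \left(- \frac{18613}{741} - \frac{8 \sqrt{7}}{399}\right)^{2}\right) = -4838 + \left(- \frac{18613}{741} - \frac{8 \sqrt{7}}{399}\right)^{2}$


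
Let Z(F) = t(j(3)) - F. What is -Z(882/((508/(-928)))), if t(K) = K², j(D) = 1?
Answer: -204751/127 ≈ -1612.2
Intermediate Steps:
Z(F) = 1 - F (Z(F) = 1² - F = 1 - F)
-Z(882/((508/(-928)))) = -(1 - 882/(508/(-928))) = -(1 - 882/(508*(-1/928))) = -(1 - 882/(-127/232)) = -(1 - 882*(-232)/127) = -(1 - 1*(-204624/127)) = -(1 + 204624/127) = -1*204751/127 = -204751/127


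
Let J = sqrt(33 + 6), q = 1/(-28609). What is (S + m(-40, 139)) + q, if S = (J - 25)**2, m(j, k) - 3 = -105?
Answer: 16078257/28609 - 50*sqrt(39) ≈ 249.75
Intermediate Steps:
m(j, k) = -102 (m(j, k) = 3 - 105 = -102)
q = -1/28609 ≈ -3.4954e-5
J = sqrt(39) ≈ 6.2450
S = (-25 + sqrt(39))**2 (S = (sqrt(39) - 25)**2 = (-25 + sqrt(39))**2 ≈ 351.75)
(S + m(-40, 139)) + q = ((25 - sqrt(39))**2 - 102) - 1/28609 = (-102 + (25 - sqrt(39))**2) - 1/28609 = -2918119/28609 + (25 - sqrt(39))**2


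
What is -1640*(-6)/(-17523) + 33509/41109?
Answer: 20296183/80039223 ≈ 0.25358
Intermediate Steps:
-1640*(-6)/(-17523) + 33509/41109 = 9840*(-1/17523) + 33509*(1/41109) = -3280/5841 + 33509/41109 = 20296183/80039223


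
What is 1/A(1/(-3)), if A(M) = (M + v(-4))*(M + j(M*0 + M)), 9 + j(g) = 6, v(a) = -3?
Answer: 9/100 ≈ 0.090000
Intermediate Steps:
j(g) = -3 (j(g) = -9 + 6 = -3)
A(M) = (-3 + M)**2 (A(M) = (M - 3)*(M - 3) = (-3 + M)*(-3 + M) = (-3 + M)**2)
1/A(1/(-3)) = 1/(9 + (1/(-3))**2 - 6/(-3)) = 1/(9 + (-1/3)**2 - 6*(-1/3)) = 1/(9 + 1/9 + 2) = 1/(100/9) = 9/100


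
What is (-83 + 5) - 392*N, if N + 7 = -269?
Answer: 108114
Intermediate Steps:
N = -276 (N = -7 - 269 = -276)
(-83 + 5) - 392*N = (-83 + 5) - 392*(-276) = -78 + 108192 = 108114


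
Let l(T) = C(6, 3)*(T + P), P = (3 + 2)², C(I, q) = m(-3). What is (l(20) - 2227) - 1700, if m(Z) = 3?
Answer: -3792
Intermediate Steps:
C(I, q) = 3
P = 25 (P = 5² = 25)
l(T) = 75 + 3*T (l(T) = 3*(T + 25) = 3*(25 + T) = 75 + 3*T)
(l(20) - 2227) - 1700 = ((75 + 3*20) - 2227) - 1700 = ((75 + 60) - 2227) - 1700 = (135 - 2227) - 1700 = -2092 - 1700 = -3792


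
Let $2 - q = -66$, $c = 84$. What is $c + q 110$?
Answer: $7564$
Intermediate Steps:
$q = 68$ ($q = 2 - -66 = 2 + 66 = 68$)
$c + q 110 = 84 + 68 \cdot 110 = 84 + 7480 = 7564$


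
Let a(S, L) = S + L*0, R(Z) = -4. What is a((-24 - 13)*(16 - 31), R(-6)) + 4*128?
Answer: 1067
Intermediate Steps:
a(S, L) = S (a(S, L) = S + 0 = S)
a((-24 - 13)*(16 - 31), R(-6)) + 4*128 = (-24 - 13)*(16 - 31) + 4*128 = -37*(-15) + 512 = 555 + 512 = 1067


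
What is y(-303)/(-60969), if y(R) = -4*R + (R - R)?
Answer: -404/20323 ≈ -0.019879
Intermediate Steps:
y(R) = -4*R (y(R) = -4*R + 0 = -4*R)
y(-303)/(-60969) = -4*(-303)/(-60969) = 1212*(-1/60969) = -404/20323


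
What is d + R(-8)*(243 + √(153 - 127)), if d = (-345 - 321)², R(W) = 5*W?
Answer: 433836 - 40*√26 ≈ 4.3363e+5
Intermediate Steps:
d = 443556 (d = (-666)² = 443556)
d + R(-8)*(243 + √(153 - 127)) = 443556 + (5*(-8))*(243 + √(153 - 127)) = 443556 - 40*(243 + √26) = 443556 + (-9720 - 40*√26) = 433836 - 40*√26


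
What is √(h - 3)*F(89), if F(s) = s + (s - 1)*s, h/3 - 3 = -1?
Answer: 7921*√3 ≈ 13720.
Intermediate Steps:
h = 6 (h = 9 + 3*(-1) = 9 - 3 = 6)
F(s) = s + s*(-1 + s) (F(s) = s + (-1 + s)*s = s + s*(-1 + s))
√(h - 3)*F(89) = √(6 - 3)*89² = √3*7921 = 7921*√3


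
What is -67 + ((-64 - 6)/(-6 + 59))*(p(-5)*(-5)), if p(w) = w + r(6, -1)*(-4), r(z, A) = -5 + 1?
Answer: 299/53 ≈ 5.6415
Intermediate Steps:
r(z, A) = -4
p(w) = 16 + w (p(w) = w - 4*(-4) = w + 16 = 16 + w)
-67 + ((-64 - 6)/(-6 + 59))*(p(-5)*(-5)) = -67 + ((-64 - 6)/(-6 + 59))*((16 - 5)*(-5)) = -67 + (-70/53)*(11*(-5)) = -67 - 70*1/53*(-55) = -67 - 70/53*(-55) = -67 + 3850/53 = 299/53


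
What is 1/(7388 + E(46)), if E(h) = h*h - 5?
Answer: 1/9499 ≈ 0.00010527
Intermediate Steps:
E(h) = -5 + h**2 (E(h) = h**2 - 5 = -5 + h**2)
1/(7388 + E(46)) = 1/(7388 + (-5 + 46**2)) = 1/(7388 + (-5 + 2116)) = 1/(7388 + 2111) = 1/9499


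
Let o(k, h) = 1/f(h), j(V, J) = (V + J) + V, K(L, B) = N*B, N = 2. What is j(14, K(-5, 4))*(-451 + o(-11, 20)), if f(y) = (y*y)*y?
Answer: -32471991/2000 ≈ -16236.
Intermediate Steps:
f(y) = y³ (f(y) = y²*y = y³)
K(L, B) = 2*B
j(V, J) = J + 2*V (j(V, J) = (J + V) + V = J + 2*V)
o(k, h) = h⁻³ (o(k, h) = 1/(h³) = h⁻³)
j(14, K(-5, 4))*(-451 + o(-11, 20)) = (2*4 + 2*14)*(-451 + 20⁻³) = (8 + 28)*(-451 + 1/8000) = 36*(-3607999/8000) = -32471991/2000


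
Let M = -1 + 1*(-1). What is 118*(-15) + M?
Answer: -1772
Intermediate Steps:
M = -2 (M = -1 - 1 = -2)
118*(-15) + M = 118*(-15) - 2 = -1770 - 2 = -1772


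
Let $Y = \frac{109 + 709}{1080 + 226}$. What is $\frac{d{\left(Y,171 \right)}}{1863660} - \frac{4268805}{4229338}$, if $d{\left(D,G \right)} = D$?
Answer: $- \frac{2597502902837329}{2573488690636620} \approx -1.0093$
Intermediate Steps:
$Y = \frac{409}{653}$ ($Y = \frac{818}{1306} = 818 \cdot \frac{1}{1306} = \frac{409}{653} \approx 0.62634$)
$\frac{d{\left(Y,171 \right)}}{1863660} - \frac{4268805}{4229338} = \frac{409}{653 \cdot 1863660} - \frac{4268805}{4229338} = \frac{409}{653} \cdot \frac{1}{1863660} - \frac{4268805}{4229338} = \frac{409}{1216969980} - \frac{4268805}{4229338} = - \frac{2597502902837329}{2573488690636620}$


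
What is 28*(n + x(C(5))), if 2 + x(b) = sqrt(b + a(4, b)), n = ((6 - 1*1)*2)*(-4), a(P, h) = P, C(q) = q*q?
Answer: -1176 + 28*sqrt(29) ≈ -1025.2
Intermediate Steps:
C(q) = q**2
n = -40 (n = ((6 - 1)*2)*(-4) = (5*2)*(-4) = 10*(-4) = -40)
x(b) = -2 + sqrt(4 + b) (x(b) = -2 + sqrt(b + 4) = -2 + sqrt(4 + b))
28*(n + x(C(5))) = 28*(-40 + (-2 + sqrt(4 + 5**2))) = 28*(-40 + (-2 + sqrt(4 + 25))) = 28*(-40 + (-2 + sqrt(29))) = 28*(-42 + sqrt(29)) = -1176 + 28*sqrt(29)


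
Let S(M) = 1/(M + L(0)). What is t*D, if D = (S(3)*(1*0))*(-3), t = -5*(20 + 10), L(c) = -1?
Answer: 0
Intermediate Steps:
S(M) = 1/(-1 + M) (S(M) = 1/(M - 1) = 1/(-1 + M))
t = -150 (t = -5*30 = -150)
D = 0 (D = ((1*0)/(-1 + 3))*(-3) = (0/2)*(-3) = ((1/2)*0)*(-3) = 0*(-3) = 0)
t*D = -150*0 = 0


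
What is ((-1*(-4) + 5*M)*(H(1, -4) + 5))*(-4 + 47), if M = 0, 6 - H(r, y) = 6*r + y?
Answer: 1548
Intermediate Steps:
H(r, y) = 6 - y - 6*r (H(r, y) = 6 - (6*r + y) = 6 - (y + 6*r) = 6 + (-y - 6*r) = 6 - y - 6*r)
((-1*(-4) + 5*M)*(H(1, -4) + 5))*(-4 + 47) = ((-1*(-4) + 5*0)*((6 - 1*(-4) - 6*1) + 5))*(-4 + 47) = ((4 + 0)*((6 + 4 - 6) + 5))*43 = (4*(4 + 5))*43 = (4*9)*43 = 36*43 = 1548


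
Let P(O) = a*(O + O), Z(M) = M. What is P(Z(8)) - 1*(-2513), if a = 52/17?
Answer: 43553/17 ≈ 2561.9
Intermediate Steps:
a = 52/17 (a = 52*(1/17) = 52/17 ≈ 3.0588)
P(O) = 104*O/17 (P(O) = 52*(O + O)/17 = 52*(2*O)/17 = 104*O/17)
P(Z(8)) - 1*(-2513) = (104/17)*8 - 1*(-2513) = 832/17 + 2513 = 43553/17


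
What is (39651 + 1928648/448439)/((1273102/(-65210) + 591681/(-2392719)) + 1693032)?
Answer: 462444130968071864605/19743226085182595940458 ≈ 0.023423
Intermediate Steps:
(39651 + 1928648/448439)/((1273102/(-65210) + 591681/(-2392719)) + 1693032) = (39651 + 1928648*(1/448439))/((1273102*(-1/65210) + 591681*(-1/2392719)) + 1693032) = (39651 + 1928648/448439)/((-636551/32605 - 197227/797573) + 1693032) = 17782983437/(448439*(-514126477058/26004867665 + 1693032)) = 17782983437/(448439*(44026558986133222/26004867665)) = (17782983437/448439)*(26004867665/44026558986133222) = 462444130968071864605/19743226085182595940458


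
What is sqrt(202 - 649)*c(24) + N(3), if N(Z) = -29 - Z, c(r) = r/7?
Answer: -32 + 24*I*sqrt(447)/7 ≈ -32.0 + 72.488*I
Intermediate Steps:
c(r) = r/7 (c(r) = r*(1/7) = r/7)
sqrt(202 - 649)*c(24) + N(3) = sqrt(202 - 649)*((1/7)*24) + (-29 - 1*3) = sqrt(-447)*(24/7) + (-29 - 3) = (I*sqrt(447))*(24/7) - 32 = 24*I*sqrt(447)/7 - 32 = -32 + 24*I*sqrt(447)/7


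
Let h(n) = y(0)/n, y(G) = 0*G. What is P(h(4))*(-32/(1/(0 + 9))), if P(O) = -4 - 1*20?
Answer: 6912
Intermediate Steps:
y(G) = 0
h(n) = 0 (h(n) = 0/n = 0)
P(O) = -24 (P(O) = -4 - 20 = -24)
P(h(4))*(-32/(1/(0 + 9))) = -(-768)/(1/(0 + 9)) = -(-768)/(1/9) = -(-768)/⅑ = -(-768)*9 = -24*(-288) = 6912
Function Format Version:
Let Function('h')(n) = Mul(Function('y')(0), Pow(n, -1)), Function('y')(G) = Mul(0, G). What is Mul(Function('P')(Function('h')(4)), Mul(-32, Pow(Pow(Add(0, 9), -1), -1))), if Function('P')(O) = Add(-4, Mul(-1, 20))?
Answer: 6912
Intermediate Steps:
Function('y')(G) = 0
Function('h')(n) = 0 (Function('h')(n) = Mul(0, Pow(n, -1)) = 0)
Function('P')(O) = -24 (Function('P')(O) = Add(-4, -20) = -24)
Mul(Function('P')(Function('h')(4)), Mul(-32, Pow(Pow(Add(0, 9), -1), -1))) = Mul(-24, Mul(-32, Pow(Pow(Add(0, 9), -1), -1))) = Mul(-24, Mul(-32, Pow(Pow(9, -1), -1))) = Mul(-24, Mul(-32, Pow(Rational(1, 9), -1))) = Mul(-24, Mul(-32, 9)) = Mul(-24, -288) = 6912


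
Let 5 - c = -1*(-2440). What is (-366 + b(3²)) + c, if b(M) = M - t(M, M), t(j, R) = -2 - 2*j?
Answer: -2772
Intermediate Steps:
c = -2435 (c = 5 - (-1)*(-2440) = 5 - 1*2440 = 5 - 2440 = -2435)
b(M) = 2 + 3*M (b(M) = M - (-2 - 2*M) = M + (2 + 2*M) = 2 + 3*M)
(-366 + b(3²)) + c = (-366 + (2 + 3*3²)) - 2435 = (-366 + (2 + 3*9)) - 2435 = (-366 + (2 + 27)) - 2435 = (-366 + 29) - 2435 = -337 - 2435 = -2772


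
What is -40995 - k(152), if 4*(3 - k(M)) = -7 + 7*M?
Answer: -162935/4 ≈ -40734.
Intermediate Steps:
k(M) = 19/4 - 7*M/4 (k(M) = 3 - (-7 + 7*M)/4 = 3 + (7/4 - 7*M/4) = 19/4 - 7*M/4)
-40995 - k(152) = -40995 - (19/4 - 7/4*152) = -40995 - (19/4 - 266) = -40995 - 1*(-1045/4) = -40995 + 1045/4 = -162935/4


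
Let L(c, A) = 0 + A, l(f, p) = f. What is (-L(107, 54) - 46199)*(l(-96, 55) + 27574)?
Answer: -1270939934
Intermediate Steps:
L(c, A) = A
(-L(107, 54) - 46199)*(l(-96, 55) + 27574) = (-1*54 - 46199)*(-96 + 27574) = (-54 - 46199)*27478 = -46253*27478 = -1270939934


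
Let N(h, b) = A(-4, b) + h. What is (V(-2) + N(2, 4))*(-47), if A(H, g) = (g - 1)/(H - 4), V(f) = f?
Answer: 141/8 ≈ 17.625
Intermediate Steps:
A(H, g) = (-1 + g)/(-4 + H)
N(h, b) = ⅛ + h - b/8 (N(h, b) = (-1 + b)/(-4 - 4) + h = (-1 + b)/(-8) + h = -(-1 + b)/8 + h = (⅛ - b/8) + h = ⅛ + h - b/8)
(V(-2) + N(2, 4))*(-47) = (-2 + (⅛ + 2 - ⅛*4))*(-47) = (-2 + (⅛ + 2 - ½))*(-47) = (-2 + 13/8)*(-47) = -3/8*(-47) = 141/8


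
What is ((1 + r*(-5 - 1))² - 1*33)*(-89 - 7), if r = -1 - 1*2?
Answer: -31488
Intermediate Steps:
r = -3 (r = -1 - 2 = -3)
((1 + r*(-5 - 1))² - 1*33)*(-89 - 7) = ((1 - 3*(-5 - 1))² - 1*33)*(-89 - 7) = ((1 - 3*(-6))² - 33)*(-96) = ((1 + 18)² - 33)*(-96) = (19² - 33)*(-96) = (361 - 33)*(-96) = 328*(-96) = -31488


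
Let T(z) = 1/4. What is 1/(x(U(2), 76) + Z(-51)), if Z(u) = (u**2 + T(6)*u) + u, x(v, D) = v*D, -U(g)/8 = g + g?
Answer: 4/421 ≈ 0.0095012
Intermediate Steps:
U(g) = -16*g (U(g) = -8*(g + g) = -16*g)
x(v, D) = D*v
T(z) = 1/4
Z(u) = u**2 + 5*u/4 (Z(u) = (u**2 + u/4) + u = u**2 + 5*u/4)
1/(x(U(2), 76) + Z(-51)) = 1/(76*(-16*2) + (1/4)*(-51)*(5 + 4*(-51))) = 1/(76*(-32) + (1/4)*(-51)*(5 - 204)) = 1/(-2432 + (1/4)*(-51)*(-199)) = 1/(-2432 + 10149/4) = 1/(421/4) = 4/421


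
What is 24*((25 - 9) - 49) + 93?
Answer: -699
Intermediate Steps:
24*((25 - 9) - 49) + 93 = 24*(16 - 49) + 93 = 24*(-33) + 93 = -792 + 93 = -699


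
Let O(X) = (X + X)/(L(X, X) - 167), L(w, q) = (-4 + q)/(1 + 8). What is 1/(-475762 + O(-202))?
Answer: -1709/813073622 ≈ -2.1019e-6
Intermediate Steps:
L(w, q) = -4/9 + q/9 (L(w, q) = (-4 + q)/9 = (-4 + q)*(1/9) = -4/9 + q/9)
O(X) = 2*X/(-1507/9 + X/9) (O(X) = (X + X)/((-4/9 + X/9) - 167) = (2*X)/(-1507/9 + X/9) = 2*X/(-1507/9 + X/9))
1/(-475762 + O(-202)) = 1/(-475762 + 18*(-202)/(-1507 - 202)) = 1/(-475762 + 18*(-202)/(-1709)) = 1/(-475762 + 18*(-202)*(-1/1709)) = 1/(-475762 + 3636/1709) = 1/(-813073622/1709) = -1709/813073622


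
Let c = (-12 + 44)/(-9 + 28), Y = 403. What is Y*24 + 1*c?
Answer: 183800/19 ≈ 9673.7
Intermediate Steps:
c = 32/19 ≈ 1.6842
Y*24 + 1*c = 403*24 + 1*(32/19) = 9672 + 32/19 = 183800/19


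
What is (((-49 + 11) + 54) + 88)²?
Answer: 10816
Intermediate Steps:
(((-49 + 11) + 54) + 88)² = ((-38 + 54) + 88)² = (16 + 88)² = 104² = 10816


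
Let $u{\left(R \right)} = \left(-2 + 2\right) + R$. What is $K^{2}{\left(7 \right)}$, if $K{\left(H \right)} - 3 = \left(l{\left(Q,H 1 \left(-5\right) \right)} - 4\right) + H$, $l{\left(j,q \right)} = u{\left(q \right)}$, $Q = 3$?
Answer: $841$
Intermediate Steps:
$u{\left(R \right)} = R$ ($u{\left(R \right)} = 0 + R = R$)
$l{\left(j,q \right)} = q$
$K{\left(H \right)} = -1 - 4 H$ ($K{\left(H \right)} = 3 + \left(\left(H 1 \left(-5\right) - 4\right) + H\right) = 3 + \left(\left(H \left(-5\right) - 4\right) + H\right) = 3 - \left(4 + 4 H\right) = -1 - 4 H$)
$K^{2}{\left(7 \right)} = \left(-1 - 28\right)^{2} = \left(-29\right)^{2} = 841$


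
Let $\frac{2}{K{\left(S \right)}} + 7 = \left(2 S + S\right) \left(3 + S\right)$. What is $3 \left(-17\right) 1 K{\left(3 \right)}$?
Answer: $- \frac{102}{47} \approx -2.1702$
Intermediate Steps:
$K{\left(S \right)} = \frac{2}{-7 + 3 S \left(3 + S\right)}$ ($K{\left(S \right)} = \frac{2}{-7 + \left(2 S + S\right) \left(3 + S\right)} = \frac{2}{-7 + 3 S \left(3 + S\right)}$)
$3 \left(-17\right) 1 K{\left(3 \right)} = 3 \left(-17\right) 1 \frac{2}{-7 + 3 \cdot 3^{2} + 9 \cdot 3} = 3 \left(- 17 \frac{2}{-7 + 3 \cdot 9 + 27}\right) = 3 \left(- 17 \frac{2}{-7 + 27 + 27}\right) = 3 \left(- 17 \cdot \frac{2}{47}\right) = 3 \left(- 17 \cdot 2 \cdot \frac{1}{47}\right) = 3 \left(\left(-17\right) \frac{2}{47}\right) = 3 \left(- \frac{34}{47}\right) = - \frac{102}{47}$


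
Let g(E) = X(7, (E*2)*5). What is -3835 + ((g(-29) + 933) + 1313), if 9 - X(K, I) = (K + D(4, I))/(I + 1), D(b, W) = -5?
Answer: -456618/289 ≈ -1580.0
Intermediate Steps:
X(K, I) = 9 - (-5 + K)/(1 + I) (X(K, I) = 9 - (K - 5)/(I + 1) = 9 - (-5 + K)/(1 + I))
g(E) = (7 + 90*E)/(1 + 10*E) (g(E) = (14 - 1*7 + 9*((E*2)*5))/(1 + (E*2)*5) = (14 - 7 + 9*((2*E)*5))/(1 + (2*E)*5) = (14 - 7 + 9*(10*E))/(1 + 10*E) = (14 - 7 + 90*E)/(1 + 10*E) = (7 + 90*E)/(1 + 10*E))
-3835 + ((g(-29) + 933) + 1313) = -3835 + (((7 + 90*(-29))/(1 + 10*(-29)) + 933) + 1313) = -3835 + (((7 - 2610)/(1 - 290) + 933) + 1313) = -3835 + ((-2603/(-289) + 933) + 1313) = -3835 + ((-1/289*(-2603) + 933) + 1313) = -3835 + ((2603/289 + 933) + 1313) = -3835 + (272240/289 + 1313) = -3835 + 651697/289 = -456618/289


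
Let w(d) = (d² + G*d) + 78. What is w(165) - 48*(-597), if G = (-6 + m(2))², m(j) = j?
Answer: 58599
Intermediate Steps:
G = 16 (G = (-6 + 2)² = (-4)² = 16)
w(d) = 78 + d² + 16*d (w(d) = (d² + 16*d) + 78 = 78 + d² + 16*d)
w(165) - 48*(-597) = (78 + 165² + 16*165) - 48*(-597) = (78 + 27225 + 2640) - 1*(-28656) = 29943 + 28656 = 58599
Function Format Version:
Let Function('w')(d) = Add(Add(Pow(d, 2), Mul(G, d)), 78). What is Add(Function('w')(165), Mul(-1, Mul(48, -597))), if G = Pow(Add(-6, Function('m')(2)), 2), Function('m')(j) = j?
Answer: 58599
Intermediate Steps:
G = 16 (G = Pow(Add(-6, 2), 2) = Pow(-4, 2) = 16)
Function('w')(d) = Add(78, Pow(d, 2), Mul(16, d)) (Function('w')(d) = Add(Add(Pow(d, 2), Mul(16, d)), 78) = Add(78, Pow(d, 2), Mul(16, d)))
Add(Function('w')(165), Mul(-1, Mul(48, -597))) = Add(Add(78, Pow(165, 2), Mul(16, 165)), Mul(-1, Mul(48, -597))) = Add(Add(78, 27225, 2640), Mul(-1, -28656)) = Add(29943, 28656) = 58599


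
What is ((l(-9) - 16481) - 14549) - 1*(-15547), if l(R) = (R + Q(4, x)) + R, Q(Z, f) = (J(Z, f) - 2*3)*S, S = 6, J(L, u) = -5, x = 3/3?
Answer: -15567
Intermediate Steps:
x = 1 (x = 3*(⅓) = 1)
Q(Z, f) = -66 (Q(Z, f) = (-5 - 2*3)*6 = (-5 - 6)*6 = -11*6 = -66)
l(R) = -66 + 2*R (l(R) = (R - 66) + R = (-66 + R) + R = -66 + 2*R)
((l(-9) - 16481) - 14549) - 1*(-15547) = (((-66 + 2*(-9)) - 16481) - 14549) - 1*(-15547) = (((-66 - 18) - 16481) - 14549) + 15547 = ((-84 - 16481) - 14549) + 15547 = (-16565 - 14549) + 15547 = -31114 + 15547 = -15567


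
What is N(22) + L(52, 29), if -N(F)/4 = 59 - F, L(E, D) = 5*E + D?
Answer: 141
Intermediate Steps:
L(E, D) = D + 5*E
N(F) = -236 + 4*F (N(F) = -4*(59 - F) = -236 + 4*F)
N(22) + L(52, 29) = (-236 + 4*22) + (29 + 5*52) = (-236 + 88) + (29 + 260) = -148 + 289 = 141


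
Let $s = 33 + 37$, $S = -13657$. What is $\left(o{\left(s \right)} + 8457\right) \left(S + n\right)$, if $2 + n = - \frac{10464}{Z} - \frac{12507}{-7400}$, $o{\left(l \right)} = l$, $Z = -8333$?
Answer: $- \frac{7180498474277463}{61664200} \approx -1.1645 \cdot 10^{8}$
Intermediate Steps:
$s = 70$
$n = \frac{58326031}{61664200}$ ($n = -2 - \left(- \frac{12507}{7400} - \frac{10464}{8333}\right) = -2 - - \frac{181654431}{61664200} = -2 + \left(\frac{10464}{8333} + \frac{12507}{7400}\right) = -2 + \frac{181654431}{61664200} = \frac{58326031}{61664200} \approx 0.94587$)
$\left(o{\left(s \right)} + 8457\right) \left(S + n\right) = \left(70 + 8457\right) \left(-13657 + \frac{58326031}{61664200}\right) = 8527 \left(- \frac{842089653369}{61664200}\right) = - \frac{7180498474277463}{61664200}$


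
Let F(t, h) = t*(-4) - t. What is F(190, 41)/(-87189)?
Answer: 950/87189 ≈ 0.010896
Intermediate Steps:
F(t, h) = -5*t (F(t, h) = -4*t - t = -5*t)
F(190, 41)/(-87189) = -5*190/(-87189) = -950*(-1/87189) = 950/87189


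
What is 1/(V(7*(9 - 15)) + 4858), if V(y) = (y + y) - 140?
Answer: 1/4634 ≈ 0.00021580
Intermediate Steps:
V(y) = -140 + 2*y (V(y) = 2*y - 140 = -140 + 2*y)
1/(V(7*(9 - 15)) + 4858) = 1/((-140 + 2*(7*(9 - 15))) + 4858) = 1/((-140 + 2*(7*(-6))) + 4858) = 1/((-140 + 2*(-42)) + 4858) = 1/((-140 - 84) + 4858) = 1/(-224 + 4858) = 1/4634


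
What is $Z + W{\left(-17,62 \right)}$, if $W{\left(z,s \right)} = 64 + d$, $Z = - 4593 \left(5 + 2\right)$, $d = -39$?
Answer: $-32126$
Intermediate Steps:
$Z = -32151$ ($Z = \left(-4593\right) 7 = -32151$)
$W{\left(z,s \right)} = 25$ ($W{\left(z,s \right)} = 64 - 39 = 25$)
$Z + W{\left(-17,62 \right)} = -32151 + 25 = -32126$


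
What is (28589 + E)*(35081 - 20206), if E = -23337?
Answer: 78123500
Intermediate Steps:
(28589 + E)*(35081 - 20206) = (28589 - 23337)*(35081 - 20206) = 5252*14875 = 78123500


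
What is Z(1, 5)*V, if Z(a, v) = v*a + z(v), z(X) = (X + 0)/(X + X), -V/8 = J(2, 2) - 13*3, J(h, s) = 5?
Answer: 1496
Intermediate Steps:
V = 272 (V = -8*(5 - 13*3) = -8*(5 - 39) = -8*(-34) = 272)
z(X) = ½ (z(X) = X/((2*X)) = X*(1/(2*X)) = ½)
Z(a, v) = ½ + a*v (Z(a, v) = v*a + ½ = a*v + ½ = ½ + a*v)
Z(1, 5)*V = (½ + 1*5)*272 = (½ + 5)*272 = (11/2)*272 = 1496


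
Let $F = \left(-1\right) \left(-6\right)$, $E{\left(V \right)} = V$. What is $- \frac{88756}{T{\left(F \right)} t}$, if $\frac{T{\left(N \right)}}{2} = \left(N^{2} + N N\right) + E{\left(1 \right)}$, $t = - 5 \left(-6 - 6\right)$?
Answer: $- \frac{22189}{2190} \approx -10.132$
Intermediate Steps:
$F = 6$
$t = 60$ ($t = \left(-5\right) \left(-12\right) = 60$)
$T{\left(N \right)} = 2 + 4 N^{2}$ ($T{\left(N \right)} = 2 \left(\left(N^{2} + N N\right) + 1\right) = 2 \left(\left(N^{2} + N^{2}\right) + 1\right) = 2 \left(2 N^{2} + 1\right) = 2 \left(1 + 2 N^{2}\right) = 2 + 4 N^{2}$)
$- \frac{88756}{T{\left(F \right)} t} = - \frac{88756}{\left(2 + 4 \cdot 6^{2}\right) 60} = - \frac{88756}{\left(2 + 4 \cdot 36\right) 60} = - \frac{88756}{\left(2 + 144\right) 60} = - \frac{88756}{146 \cdot 60} = - \frac{88756}{8760} = \left(-88756\right) \frac{1}{8760} = - \frac{22189}{2190}$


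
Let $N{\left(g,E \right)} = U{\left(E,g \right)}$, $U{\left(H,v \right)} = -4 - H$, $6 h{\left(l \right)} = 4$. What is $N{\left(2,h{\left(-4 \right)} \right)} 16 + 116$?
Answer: $\frac{124}{3} \approx 41.333$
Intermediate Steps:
$h{\left(l \right)} = \frac{2}{3}$ ($h{\left(l \right)} = \frac{1}{6} \cdot 4 = \frac{2}{3}$)
$N{\left(g,E \right)} = -4 - E$
$N{\left(2,h{\left(-4 \right)} \right)} 16 + 116 = \left(-4 - \frac{2}{3}\right) 16 + 116 = \left(- \frac{14}{3}\right) 16 + 116 = - \frac{224}{3} + 116 = \frac{124}{3}$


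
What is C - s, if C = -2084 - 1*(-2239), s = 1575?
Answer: -1420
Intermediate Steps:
C = 155 (C = -2084 + 2239 = 155)
C - s = 155 - 1*1575 = 155 - 1575 = -1420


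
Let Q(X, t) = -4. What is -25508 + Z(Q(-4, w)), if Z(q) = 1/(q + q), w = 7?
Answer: -204065/8 ≈ -25508.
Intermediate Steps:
Z(q) = 1/(2*q)
-25508 + Z(Q(-4, w)) = -25508 + (½)/(-4) = -25508 + (½)*(-¼) = -25508 - ⅛ = -204065/8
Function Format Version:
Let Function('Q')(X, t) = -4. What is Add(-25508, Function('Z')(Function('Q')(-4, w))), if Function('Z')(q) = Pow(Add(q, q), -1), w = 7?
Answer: Rational(-204065, 8) ≈ -25508.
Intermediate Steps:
Function('Z')(q) = Mul(Rational(1, 2), Pow(q, -1)) (Function('Z')(q) = Pow(Mul(2, q), -1) = Mul(Rational(1, 2), Pow(q, -1)))
Add(-25508, Function('Z')(Function('Q')(-4, w))) = Add(-25508, Mul(Rational(1, 2), Pow(-4, -1))) = Add(-25508, Mul(Rational(1, 2), Rational(-1, 4))) = Add(-25508, Rational(-1, 8)) = Rational(-204065, 8)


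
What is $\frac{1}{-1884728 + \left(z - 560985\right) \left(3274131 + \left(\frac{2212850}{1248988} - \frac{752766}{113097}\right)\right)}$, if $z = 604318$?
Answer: $\frac{23542799306}{3340154009538980836001} \approx 7.0484 \cdot 10^{-12}$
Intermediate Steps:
$\frac{1}{-1884728 + \left(z - 560985\right) \left(3274131 + \left(\frac{2212850}{1248988} - \frac{752766}{113097}\right)\right)} = \frac{1}{-1884728 + \left(604318 - 560985\right) \left(3274131 + \left(\frac{2212850}{1248988} - \frac{752766}{113097}\right)\right)} = \frac{1}{-1884728 + 43333 \left(3274131 + \left(2212850 \cdot \frac{1}{1248988} - \frac{250922}{37699}\right)\right)} = \frac{1}{-1884728 + 43333 \left(3274131 + \left(\frac{1106425}{624494} - \frac{250922}{37699}\right)\right)} = \frac{1}{-1884728 + 43333 \left(3274131 - \frac{114988167393}{23542799306}\right)} = \frac{1}{-1884728 + 43333 \cdot \frac{77082094046385693}{23542799306}} = \frac{1}{-1884728 + \frac{3340198381312031234769}{23542799306}} = \frac{1}{\frac{3340154009538980836001}{23542799306}} = \frac{23542799306}{3340154009538980836001}$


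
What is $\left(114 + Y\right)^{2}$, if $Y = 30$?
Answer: $20736$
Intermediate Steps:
$\left(114 + Y\right)^{2} = \left(114 + 30\right)^{2} = 144^{2} = 20736$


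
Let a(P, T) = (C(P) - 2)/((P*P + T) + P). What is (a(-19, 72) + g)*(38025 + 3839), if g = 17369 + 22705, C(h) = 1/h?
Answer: 2199409281980/1311 ≈ 1.6777e+9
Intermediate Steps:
a(P, T) = (-2 + 1/P)/(P + T + P²) (a(P, T) = (1/P - 2)/((P*P + T) + P) = (-2 + 1/P)/((P² + T) + P) = (-2 + 1/P)/((T + P²) + P) = (-2 + 1/P)/(P + T + P²))
g = 40074
(a(-19, 72) + g)*(38025 + 3839) = ((1 - 2*(-19))/((-19)*(-19 + 72 + (-19)²)) + 40074)*(38025 + 3839) = (-(1 + 38)/(19*(-19 + 72 + 361)) + 40074)*41864 = (-1/19*39/414 + 40074)*41864 = (-1/19*1/414*39 + 40074)*41864 = (-13/2622 + 40074)*41864 = (105074015/2622)*41864 = 2199409281980/1311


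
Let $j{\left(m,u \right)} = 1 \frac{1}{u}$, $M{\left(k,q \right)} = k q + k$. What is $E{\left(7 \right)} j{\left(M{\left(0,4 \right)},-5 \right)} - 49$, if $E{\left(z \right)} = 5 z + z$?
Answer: $- \frac{287}{5} \approx -57.4$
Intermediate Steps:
$M{\left(k,q \right)} = k + k q$
$E{\left(z \right)} = 6 z$
$j{\left(m,u \right)} = \frac{1}{u}$
$E{\left(7 \right)} j{\left(M{\left(0,4 \right)},-5 \right)} - 49 = \frac{6 \cdot 7}{-5} - 49 = 42 \left(- \frac{1}{5}\right) - 49 = - \frac{42}{5} - 49 = - \frac{287}{5}$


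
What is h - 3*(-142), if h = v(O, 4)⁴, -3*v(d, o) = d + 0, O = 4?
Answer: 34762/81 ≈ 429.16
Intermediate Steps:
v(d, o) = -d/3 (v(d, o) = -(d + 0)/3 = -d/3)
h = 256/81 (h = (-⅓*4)⁴ = (-4/3)⁴ = 256/81 ≈ 3.1605)
h - 3*(-142) = 256/81 - 3*(-142) = 256/81 + 426 = 34762/81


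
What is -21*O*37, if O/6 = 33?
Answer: -153846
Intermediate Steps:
O = 198 (O = 6*33 = 198)
-21*O*37 = -21*198*37 = -4158*37 = -153846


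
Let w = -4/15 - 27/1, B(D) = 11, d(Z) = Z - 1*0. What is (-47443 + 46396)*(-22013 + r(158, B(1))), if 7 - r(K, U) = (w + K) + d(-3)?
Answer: 115870094/5 ≈ 2.3174e+7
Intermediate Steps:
d(Z) = Z (d(Z) = Z + 0 = Z)
w = -409/15 (w = -4*1/15 - 27*1 = -4/15 - 27 = -409/15 ≈ -27.267)
r(K, U) = 559/15 - K (r(K, U) = 7 - ((-409/15 + K) - 3) = 7 - (-454/15 + K) = 7 + (454/15 - K) = 559/15 - K)
(-47443 + 46396)*(-22013 + r(158, B(1))) = (-47443 + 46396)*(-22013 + (559/15 - 1*158)) = -1047*(-22013 + (559/15 - 158)) = -1047*(-22013 - 1811/15) = -1047*(-332006/15) = 115870094/5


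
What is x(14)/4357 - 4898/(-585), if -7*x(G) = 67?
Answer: 149344907/17841915 ≈ 8.3705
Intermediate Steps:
x(G) = -67/7 (x(G) = -1/7*67 = -67/7)
x(14)/4357 - 4898/(-585) = -67/7/4357 - 4898/(-585) = -67/7*1/4357 - 4898*(-1/585) = -67/30499 + 4898/585 = 149344907/17841915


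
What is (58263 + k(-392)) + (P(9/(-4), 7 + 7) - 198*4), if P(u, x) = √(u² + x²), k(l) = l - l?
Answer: 57471 + √3217/4 ≈ 57485.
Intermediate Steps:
k(l) = 0
(58263 + k(-392)) + (P(9/(-4), 7 + 7) - 198*4) = (58263 + 0) + (√((9/(-4))² + (7 + 7)²) - 198*4) = 58263 + (√((9*(-¼))² + 14²) - 9*88) = 58263 + (√((-9/4)² + 196) - 792) = 58263 + (√(81/16 + 196) - 792) = 58263 + (√(3217/16) - 792) = 58263 + (√3217/4 - 792) = 58263 + (-792 + √3217/4) = 57471 + √3217/4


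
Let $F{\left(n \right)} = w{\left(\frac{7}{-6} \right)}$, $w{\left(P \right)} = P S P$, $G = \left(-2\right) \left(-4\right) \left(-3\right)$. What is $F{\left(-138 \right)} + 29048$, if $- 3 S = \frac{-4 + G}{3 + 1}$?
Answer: $\frac{3137527}{108} \approx 29051.0$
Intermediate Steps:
$G = -24$ ($G = 8 \left(-3\right) = -24$)
$S = \frac{7}{3}$ ($S = - \frac{\left(-4 - 24\right) \frac{1}{3 + 1}}{3} = - \frac{\left(-28\right) \frac{1}{4}}{3} = \left(- \frac{1}{3}\right) \left(-7\right) = \frac{7}{3} \approx 2.3333$)
$w{\left(P \right)} = \frac{7 P^{2}}{3}$ ($w{\left(P \right)} = P \frac{7}{3} P = \frac{7 P}{3} P = \frac{7 P^{2}}{3}$)
$F{\left(n \right)} = \frac{343}{108}$ ($F{\left(n \right)} = \frac{7 \left(\frac{7}{-6}\right)^{2}}{3} = \frac{7 \left(7 \left(- \frac{1}{6}\right)\right)^{2}}{3} = \frac{7 \left(- \frac{7}{6}\right)^{2}}{3} = \frac{7}{3} \cdot \frac{49}{36} = \frac{343}{108}$)
$F{\left(-138 \right)} + 29048 = \frac{343}{108} + 29048 = \frac{3137527}{108}$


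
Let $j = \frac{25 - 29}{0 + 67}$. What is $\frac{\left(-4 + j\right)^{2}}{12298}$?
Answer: $\frac{36992}{27602861} \approx 0.0013402$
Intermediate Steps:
$j = - \frac{4}{67} \approx -0.059702$
$\frac{\left(-4 + j\right)^{2}}{12298} = \frac{\left(-4 - \frac{4}{67}\right)^{2}}{12298} = \left(- \frac{272}{67}\right)^{2} \cdot \frac{1}{12298} = \frac{73984}{4489} \cdot \frac{1}{12298} = \frac{36992}{27602861}$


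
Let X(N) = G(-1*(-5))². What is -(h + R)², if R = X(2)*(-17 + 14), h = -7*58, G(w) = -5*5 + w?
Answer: -2579236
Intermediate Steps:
G(w) = -25 + w
X(N) = 400 (X(N) = (-25 - 1*(-5))² = (-25 + 5)² = (-20)² = 400)
h = -406
R = -1200 (R = 400*(-17 + 14) = 400*(-3) = -1200)
-(h + R)² = -(-406 - 1200)² = -1*(-1606)² = -1*2579236 = -2579236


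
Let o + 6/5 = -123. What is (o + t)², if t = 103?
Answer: 11236/25 ≈ 449.44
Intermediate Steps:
o = -621/5 (o = -6/5 - 123 = -621/5 ≈ -124.20)
(o + t)² = (-621/5 + 103)² = (-106/5)² = 11236/25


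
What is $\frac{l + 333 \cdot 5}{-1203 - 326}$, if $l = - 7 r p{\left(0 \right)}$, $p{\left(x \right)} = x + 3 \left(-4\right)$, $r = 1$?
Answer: $- \frac{159}{139} \approx -1.1439$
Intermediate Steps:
$p{\left(x \right)} = -12 + x$ ($p{\left(x \right)} = x - 12 = -12 + x$)
$l = 84$ ($l = \left(-7\right) 1 \left(-12 + 0\right) = \left(-7\right) \left(-12\right) = 84$)
$\frac{l + 333 \cdot 5}{-1203 - 326} = \frac{84 + 333 \cdot 5}{-1203 - 326} = \frac{84 + 1665}{-1529} = 1749 \left(- \frac{1}{1529}\right) = - \frac{159}{139}$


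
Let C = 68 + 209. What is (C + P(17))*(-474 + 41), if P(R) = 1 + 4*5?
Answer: -129034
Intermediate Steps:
C = 277
P(R) = 21 (P(R) = 1 + 20 = 21)
(C + P(17))*(-474 + 41) = (277 + 21)*(-474 + 41) = 298*(-433) = -129034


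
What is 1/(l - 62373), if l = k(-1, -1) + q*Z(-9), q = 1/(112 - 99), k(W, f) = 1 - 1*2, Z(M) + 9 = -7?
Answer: -13/810878 ≈ -1.6032e-5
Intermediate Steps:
Z(M) = -16 (Z(M) = -9 - 7 = -16)
k(W, f) = -1 (k(W, f) = 1 - 2 = -1)
q = 1/13 ≈ 0.076923
l = -29/13 (l = -1 + (1/13)*(-16) = -1 - 16/13 = -29/13 ≈ -2.2308)
1/(l - 62373) = 1/(-29/13 - 62373) = 1/(-810878/13) = -13/810878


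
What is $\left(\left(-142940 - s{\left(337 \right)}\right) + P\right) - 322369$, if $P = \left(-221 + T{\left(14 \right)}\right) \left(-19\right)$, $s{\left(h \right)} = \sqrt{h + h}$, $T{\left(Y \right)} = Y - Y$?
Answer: $-461110 - \sqrt{674} \approx -4.6114 \cdot 10^{5}$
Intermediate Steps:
$T{\left(Y \right)} = 0$
$s{\left(h \right)} = \sqrt{2} \sqrt{h}$ ($s{\left(h \right)} = \sqrt{2 h} = \sqrt{2} \sqrt{h}$)
$P = 4199$ ($P = \left(-221 + 0\right) \left(-19\right) = \left(-221\right) \left(-19\right) = 4199$)
$\left(\left(-142940 - s{\left(337 \right)}\right) + P\right) - 322369 = \left(\left(-142940 - \sqrt{2} \sqrt{337}\right) + 4199\right) - 322369 = \left(\left(-142940 - \sqrt{674}\right) + 4199\right) - 322369 = \left(-138741 - \sqrt{674}\right) - 322369 = -461110 - \sqrt{674}$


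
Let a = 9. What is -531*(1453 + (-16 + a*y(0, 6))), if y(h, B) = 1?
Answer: -767826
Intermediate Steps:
-531*(1453 + (-16 + a*y(0, 6))) = -531*(1453 + (-16 + 9*1)) = -531*(1453 + (-16 + 9)) = -531*(1453 - 7) = -531*1446 = -767826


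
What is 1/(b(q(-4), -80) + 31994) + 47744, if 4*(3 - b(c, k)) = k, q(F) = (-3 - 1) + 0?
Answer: 1528619649/32017 ≈ 47744.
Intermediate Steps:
q(F) = -4 (q(F) = -4 + 0 = -4)
b(c, k) = 3 - k/4
1/(b(q(-4), -80) + 31994) + 47744 = 1/((3 - ¼*(-80)) + 31994) + 47744 = 1/((3 + 20) + 31994) + 47744 = 1/(23 + 31994) + 47744 = 1/32017 + 47744 = 1528619649/32017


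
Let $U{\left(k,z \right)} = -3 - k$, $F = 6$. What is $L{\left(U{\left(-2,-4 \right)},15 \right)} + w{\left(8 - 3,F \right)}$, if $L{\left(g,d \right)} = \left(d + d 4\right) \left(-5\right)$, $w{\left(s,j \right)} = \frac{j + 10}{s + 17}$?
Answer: $- \frac{4117}{11} \approx -374.27$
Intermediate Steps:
$w{\left(s,j \right)} = \frac{10 + j}{17 + s}$
$L{\left(g,d \right)} = - 25 d$ ($L{\left(g,d \right)} = \left(d + 4 d\right) \left(-5\right) = 5 d \left(-5\right) = - 25 d$)
$L{\left(U{\left(-2,-4 \right)},15 \right)} + w{\left(8 - 3,F \right)} = \left(-25\right) 15 + \frac{10 + 6}{17 + \left(8 - 3\right)} = -375 + \frac{1}{17 + \left(8 - 3\right)} 16 = -375 + \frac{1}{17 + 5} \cdot 16 = -375 + \frac{1}{22} \cdot 16 = -375 + \frac{8}{11} = - \frac{4117}{11}$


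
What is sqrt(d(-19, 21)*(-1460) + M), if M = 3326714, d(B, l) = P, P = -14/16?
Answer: sqrt(13311966)/2 ≈ 1824.3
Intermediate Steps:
P = -7/8 (P = -14*1/16 = -7/8 ≈ -0.87500)
d(B, l) = -7/8
sqrt(d(-19, 21)*(-1460) + M) = sqrt(-7/8*(-1460) + 3326714) = sqrt(2555/2 + 3326714) = sqrt(6655983/2) = sqrt(13311966)/2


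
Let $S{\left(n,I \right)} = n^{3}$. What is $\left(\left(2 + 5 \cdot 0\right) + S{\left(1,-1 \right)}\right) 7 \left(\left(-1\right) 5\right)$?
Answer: $-105$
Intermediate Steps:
$\left(\left(2 + 5 \cdot 0\right) + S{\left(1,-1 \right)}\right) 7 \left(\left(-1\right) 5\right) = \left(\left(2 + 5 \cdot 0\right) + 1^{3}\right) 7 \left(\left(-1\right) 5\right) = \left(\left(2 + 0\right) + 1\right) 7 \left(-5\right) = \left(2 + 1\right) 7 \left(-5\right) = 3 \cdot 7 \left(-5\right) = 21 \left(-5\right) = -105$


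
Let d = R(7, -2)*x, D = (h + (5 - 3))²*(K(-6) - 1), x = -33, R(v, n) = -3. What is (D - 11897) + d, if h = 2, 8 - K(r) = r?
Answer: -11590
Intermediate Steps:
K(r) = 8 - r
D = 208 (D = (2 + (5 - 3))²*((8 - 1*(-6)) - 1) = (2 + 2)²*((8 + 6) - 1) = 4²*(14 - 1) = 16*13 = 208)
d = 99 (d = -3*(-33) = 99)
(D - 11897) + d = (208 - 11897) + 99 = -11689 + 99 = -11590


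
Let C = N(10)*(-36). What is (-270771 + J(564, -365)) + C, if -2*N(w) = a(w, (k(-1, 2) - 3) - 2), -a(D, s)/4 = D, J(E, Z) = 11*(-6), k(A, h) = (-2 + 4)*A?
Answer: -271557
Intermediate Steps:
k(A, h) = 2*A
J(E, Z) = -66
a(D, s) = -4*D
N(w) = 2*w (N(w) = -(-2)*w = 2*w)
C = -720 (C = (2*10)*(-36) = 20*(-36) = -720)
(-270771 + J(564, -365)) + C = (-270771 - 66) - 720 = -270837 - 720 = -271557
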